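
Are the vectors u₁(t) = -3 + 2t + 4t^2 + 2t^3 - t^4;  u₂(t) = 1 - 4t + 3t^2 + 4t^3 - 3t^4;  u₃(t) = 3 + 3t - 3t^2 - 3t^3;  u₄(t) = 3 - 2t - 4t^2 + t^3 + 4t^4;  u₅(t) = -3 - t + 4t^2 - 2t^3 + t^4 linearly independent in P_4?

linearly independent

Write each element as a coordinate vector in ℝ⁵ using {1, t, …, t^4}.
Form the 5×5 matrix with these as columns; its determinant is 1566.
A nonzero determinant means the columns are linearly independent.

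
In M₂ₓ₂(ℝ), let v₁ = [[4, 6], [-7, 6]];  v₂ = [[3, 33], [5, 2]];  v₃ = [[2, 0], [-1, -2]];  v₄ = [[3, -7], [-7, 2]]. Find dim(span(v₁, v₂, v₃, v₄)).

3

Pass to coordinate vectors with respect to the basis {E₁₁, E₁₂, E₂₁, E₂₂}.
Form the matrix with v₁, v₂, v₃, v₄ as columns and reduce.
The echelon form has 3 nonzero rows, so the rank is 3.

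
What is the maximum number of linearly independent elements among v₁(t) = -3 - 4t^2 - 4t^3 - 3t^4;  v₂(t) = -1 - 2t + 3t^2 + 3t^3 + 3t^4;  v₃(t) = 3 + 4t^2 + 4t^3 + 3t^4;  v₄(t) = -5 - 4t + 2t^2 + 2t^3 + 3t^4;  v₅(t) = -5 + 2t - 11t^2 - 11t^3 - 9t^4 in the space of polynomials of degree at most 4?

2

Represent each element by its coordinate vector in ℝ⁵.
Apply Gaussian elimination to the matrix whose rows are v₁, v₂, v₃, v₄, v₅.
There are 2 pivot columns, so rank = 2.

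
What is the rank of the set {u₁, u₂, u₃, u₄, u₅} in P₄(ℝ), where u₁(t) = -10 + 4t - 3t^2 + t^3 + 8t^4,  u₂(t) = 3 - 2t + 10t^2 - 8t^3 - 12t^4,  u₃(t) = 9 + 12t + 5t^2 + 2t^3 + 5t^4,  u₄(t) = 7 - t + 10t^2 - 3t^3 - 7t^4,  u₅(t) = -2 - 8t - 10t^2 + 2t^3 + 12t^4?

rank 5

Represent each element by its coordinate vector in ℝ⁵.
Apply Gaussian elimination to the matrix whose rows are u₁, u₂, u₃, u₄, u₅.
Reduction leaves 5 leading entries, giving rank 5.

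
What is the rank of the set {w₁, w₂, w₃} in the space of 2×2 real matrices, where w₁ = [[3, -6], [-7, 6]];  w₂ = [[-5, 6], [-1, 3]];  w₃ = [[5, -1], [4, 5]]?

rank 3

Use coordinates relative to {E₁₁, E₁₂, E₂₁, E₂₂}.
Row-reduce the 3×4 matrix with these as rows.
Exactly 3 pivots survive; hence the rank is 3.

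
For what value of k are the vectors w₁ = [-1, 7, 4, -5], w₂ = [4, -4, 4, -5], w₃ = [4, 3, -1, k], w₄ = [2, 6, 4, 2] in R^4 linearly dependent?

k = 35/2

Dependence holds iff the 4×4 matrix [w₁ w₂ w₃ w₄] is singular.
The determinant works out to 1960 - 112*k.
Setting this to zero gives k = 35/2.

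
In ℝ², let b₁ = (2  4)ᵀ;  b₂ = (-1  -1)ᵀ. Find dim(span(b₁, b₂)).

Apply Gaussian elimination to the matrix whose rows are b₁, b₂.
There are 2 pivot columns, so rank = 2.

2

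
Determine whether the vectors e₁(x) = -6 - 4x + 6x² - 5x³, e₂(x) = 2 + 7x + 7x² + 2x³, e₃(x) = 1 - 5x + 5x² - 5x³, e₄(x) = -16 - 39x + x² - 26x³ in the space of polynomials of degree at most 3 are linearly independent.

linearly dependent

Write each element as a coordinate vector in ℝ⁴ using {1, x, …, x³}.
Row-reduce the matrix whose columns are e₁, e₂, e₃, e₄.
The reduction yields 3 nonzero rows, so the rank is 3.
Since rank 3 < 4, the set is linearly dependent.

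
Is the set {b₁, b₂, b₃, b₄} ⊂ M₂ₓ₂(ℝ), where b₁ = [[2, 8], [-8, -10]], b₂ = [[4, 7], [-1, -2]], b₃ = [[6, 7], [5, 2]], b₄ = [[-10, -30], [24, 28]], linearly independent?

Take coordinates with respect to the standard basis {E₁₁, E₁₂, E₂₁, E₂₂}.
Form the 4×4 matrix with these as columns; its determinant is 0.
A zero determinant means the columns are linearly dependent.
Indeed 2b₁ + 3b₂ - b₃ + b₄ = 0.

linearly dependent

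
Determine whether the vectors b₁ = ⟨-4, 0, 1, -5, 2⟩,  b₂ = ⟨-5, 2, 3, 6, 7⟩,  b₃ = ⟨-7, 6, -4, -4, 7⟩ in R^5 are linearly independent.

Row-reduce the matrix whose columns are b₁, b₂, b₃.
The reduction yields 3 nonzero rows, so the rank is 3.
Since rank = 3 (the number of vectors), the set is linearly independent.

linearly independent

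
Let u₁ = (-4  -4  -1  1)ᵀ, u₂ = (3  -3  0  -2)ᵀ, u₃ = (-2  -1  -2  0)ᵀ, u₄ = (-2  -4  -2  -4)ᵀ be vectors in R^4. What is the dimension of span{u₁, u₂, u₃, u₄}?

dim = 4

Row-reduce the 4×4 matrix with these as rows.
There are 4 pivot columns, so rank = 4.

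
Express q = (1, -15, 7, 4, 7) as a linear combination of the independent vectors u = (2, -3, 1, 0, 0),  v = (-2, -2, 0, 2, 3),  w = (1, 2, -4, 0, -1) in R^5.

q = 3u + 2v - w

Set up the augmented matrix [u | v | w | q] and row-reduce.
Back-substitution yields (c₁, c₂, c₃) = (3, 2, -1).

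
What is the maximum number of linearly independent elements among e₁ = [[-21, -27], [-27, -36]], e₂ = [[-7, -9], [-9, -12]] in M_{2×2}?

Use coordinates relative to {E₁₁, E₁₂, E₂₁, E₂₂}.
Form the matrix with e₁, e₂ as columns and reduce.
The echelon form has 1 nonzero row, so the rank is 1.

1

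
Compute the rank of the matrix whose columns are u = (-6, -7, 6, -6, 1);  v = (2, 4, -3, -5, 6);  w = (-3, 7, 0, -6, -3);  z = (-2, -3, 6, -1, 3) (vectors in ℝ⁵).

rank 4

Row-reduce the 4×5 matrix with these as rows.
Exactly 4 pivots survive; hence the rank is 4.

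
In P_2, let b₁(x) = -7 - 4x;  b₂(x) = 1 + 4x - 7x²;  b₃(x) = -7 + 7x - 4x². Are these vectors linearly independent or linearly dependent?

linearly independent

Write each element as a coordinate vector in ℝ³ using {1, x, x²}.
Form the 3×3 matrix with these as columns; its determinant is -443.
A nonzero determinant means the columns are linearly independent.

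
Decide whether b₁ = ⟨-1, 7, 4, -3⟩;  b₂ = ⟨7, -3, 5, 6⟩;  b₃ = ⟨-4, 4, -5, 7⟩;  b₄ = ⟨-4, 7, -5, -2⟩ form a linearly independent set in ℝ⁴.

The matrix [b₁|b₂|b₃|b₄] has determinant -2502.
A nonzero determinant means the columns are linearly independent.

linearly independent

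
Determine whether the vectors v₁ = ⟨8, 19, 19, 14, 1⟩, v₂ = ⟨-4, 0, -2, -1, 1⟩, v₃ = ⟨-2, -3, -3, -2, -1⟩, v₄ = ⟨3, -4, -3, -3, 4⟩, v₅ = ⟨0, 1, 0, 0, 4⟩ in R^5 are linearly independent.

linearly dependent

Form the 5×5 matrix with these as columns; its determinant is 0.
A zero determinant means the columns are linearly dependent.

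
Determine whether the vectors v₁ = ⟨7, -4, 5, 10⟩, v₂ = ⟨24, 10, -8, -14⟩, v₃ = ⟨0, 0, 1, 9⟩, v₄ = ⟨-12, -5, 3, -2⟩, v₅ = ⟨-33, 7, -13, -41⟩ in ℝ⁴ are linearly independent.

There are 5 vectors in a 4-dimensional space, so they cannot be linearly independent.

linearly dependent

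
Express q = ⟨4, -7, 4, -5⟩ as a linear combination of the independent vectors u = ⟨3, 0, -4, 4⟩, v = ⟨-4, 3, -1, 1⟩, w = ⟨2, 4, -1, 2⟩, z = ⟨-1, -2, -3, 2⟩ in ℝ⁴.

q = -3u - 3v + 2w + 3z

Solve the system with u, v, w, z as columns and q as the right-hand side.
Row-reducing the augmented matrix gives the unique coefficients (α₁, …, α₄) = (-3, -3, 2, 3).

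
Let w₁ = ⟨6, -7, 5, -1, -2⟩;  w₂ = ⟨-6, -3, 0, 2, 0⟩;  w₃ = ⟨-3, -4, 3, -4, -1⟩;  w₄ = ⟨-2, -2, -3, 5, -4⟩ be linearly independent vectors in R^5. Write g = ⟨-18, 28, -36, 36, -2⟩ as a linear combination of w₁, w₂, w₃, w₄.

g = -3w₁ + w₂ - 4w₃ + 3w₄

Solve the system with w₁, w₂, w₃, w₄ as columns and g as the right-hand side.
The system has the unique solution (c₁, …, c₄) = (-3, 1, -4, 3).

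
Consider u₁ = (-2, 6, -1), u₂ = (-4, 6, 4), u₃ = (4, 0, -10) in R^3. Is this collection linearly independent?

linearly dependent

The matrix [u₁|u₂|u₃] has determinant 0.
A zero determinant means the columns are linearly dependent.
Indeed 2u₁ - 2u₂ - u₃ = 0.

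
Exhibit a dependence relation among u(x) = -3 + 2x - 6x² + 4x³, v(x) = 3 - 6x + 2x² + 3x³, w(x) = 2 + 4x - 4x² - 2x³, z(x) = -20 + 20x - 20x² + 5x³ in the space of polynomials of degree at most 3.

3u - 3v - w - z = 0

Pass to coordinate vectors relative to the basis {1, x, …, x³}.
Solve the homogeneous system with u, v, w, z as columns by row-reducing the coefficient matrix.
One solution (up to scaling) is (3, -3, -1, -1).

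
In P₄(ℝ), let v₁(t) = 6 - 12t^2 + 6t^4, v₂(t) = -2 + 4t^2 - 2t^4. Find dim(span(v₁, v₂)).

dim = 1

Use coordinates relative to {1, t, …, t^4}.
Put the 5×2 matrix [v₁|v₂] into echelon form.
There is 1 pivot column, so rank = 1.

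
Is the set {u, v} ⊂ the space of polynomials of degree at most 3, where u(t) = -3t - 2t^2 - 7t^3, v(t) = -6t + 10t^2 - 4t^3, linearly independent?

linearly independent

Write each element as a coordinate vector in ℝ⁴ using {1, t, …, t^3}.
Place the vectors as rows of a 2×4 matrix and reduce to echelon form.
The reduction yields 2 nonzero rows, so the rank is 2.
Since rank = 2 (the number of vectors), the set is linearly independent.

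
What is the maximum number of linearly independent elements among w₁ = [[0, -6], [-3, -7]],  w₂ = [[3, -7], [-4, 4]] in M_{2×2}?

2

Use coordinates relative to {E₁₁, E₁₂, E₂₁, E₂₂}.
Row-reduce the 2×4 matrix with these as rows.
Reduction leaves 2 leading entries, giving rank 2.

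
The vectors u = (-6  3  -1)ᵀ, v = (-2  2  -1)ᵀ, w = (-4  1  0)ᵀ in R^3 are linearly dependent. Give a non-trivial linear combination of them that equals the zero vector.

Row-reduce the matrix with u, v, w as columns; the null space gives the coefficients.
A generator of the null space is (1, -1, -1).

u - v - w = 0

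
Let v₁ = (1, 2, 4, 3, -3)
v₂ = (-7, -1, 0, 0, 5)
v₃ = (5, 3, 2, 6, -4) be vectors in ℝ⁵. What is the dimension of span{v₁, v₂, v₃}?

Apply Gaussian elimination to the matrix whose rows are v₁, v₂, v₃.
There are 3 pivot columns, so rank = 3.

dim = 3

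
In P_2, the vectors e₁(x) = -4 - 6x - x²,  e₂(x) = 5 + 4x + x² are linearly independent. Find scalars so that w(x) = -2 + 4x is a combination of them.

Work in coordinates with respect to the standard basis {1, x, x²}.
Solve the system with e₁, e₂ as columns and w as the right-hand side.
Back-substitution yields (α₁, α₂) = (-2, -2).

w = -2e₁ - 2e₂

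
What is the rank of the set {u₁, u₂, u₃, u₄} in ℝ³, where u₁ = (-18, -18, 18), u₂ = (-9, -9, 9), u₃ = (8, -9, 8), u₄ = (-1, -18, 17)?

Apply Gaussian elimination to the matrix whose rows are u₁, u₂, u₃, u₄.
There are 2 pivot columns, so rank = 2.
(With 4 elements in a 3-dimensional space the rank is at most 3.)

2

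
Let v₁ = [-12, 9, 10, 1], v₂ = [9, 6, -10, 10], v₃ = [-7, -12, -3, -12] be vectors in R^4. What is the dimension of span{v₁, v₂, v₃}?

dim = 3

Row-reduce the 3×4 matrix with these as rows.
Exactly 3 pivots survive; hence the rank is 3.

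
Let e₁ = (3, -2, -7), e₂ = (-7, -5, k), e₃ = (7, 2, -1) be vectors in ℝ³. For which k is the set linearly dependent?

k = -59/10

The vectors are dependent exactly when the determinant of the matrix with rows e₁, e₂, e₃ vanishes.
Expanding, det = -20*k - 118.
Solving -20*k - 118 = 0 yields k = -59/10.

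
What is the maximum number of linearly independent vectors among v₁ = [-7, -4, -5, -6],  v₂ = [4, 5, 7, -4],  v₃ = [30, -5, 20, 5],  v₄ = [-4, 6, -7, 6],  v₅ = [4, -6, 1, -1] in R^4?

Form the matrix with v₁, v₂, v₃, v₄, v₅ as columns and reduce.
Reduction leaves 4 leading entries, giving rank 4.
(With 5 elements in a 4-dimensional space the rank is at most 4.)

4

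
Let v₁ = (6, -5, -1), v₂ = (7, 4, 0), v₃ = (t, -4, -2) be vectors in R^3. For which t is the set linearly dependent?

Dependence holds iff the 3×3 matrix [v₁ v₂ v₃] is singular.
The determinant works out to 4*t - 90.
Setting this to zero gives t = 45/2.

t = 45/2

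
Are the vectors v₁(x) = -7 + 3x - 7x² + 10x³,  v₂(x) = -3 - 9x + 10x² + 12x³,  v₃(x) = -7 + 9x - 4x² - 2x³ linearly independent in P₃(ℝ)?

Write each element as a coordinate vector in ℝ⁴ using {1, x, …, x³}.
Place the vectors as rows of a 3×4 matrix and reduce to echelon form.
The reduction yields 3 nonzero rows, so the rank is 3.
Since rank = 3 (the number of vectors), the set is linearly independent.

linearly independent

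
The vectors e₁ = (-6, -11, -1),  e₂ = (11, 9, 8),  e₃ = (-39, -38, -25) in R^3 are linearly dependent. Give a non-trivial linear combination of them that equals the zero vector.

e₁ - 3e₂ - e₃ = 0

Set up α₁e₁ + … + α₃e₃ = 0 and solve the homogeneous system.
A generator of the null space is (1, -3, -1).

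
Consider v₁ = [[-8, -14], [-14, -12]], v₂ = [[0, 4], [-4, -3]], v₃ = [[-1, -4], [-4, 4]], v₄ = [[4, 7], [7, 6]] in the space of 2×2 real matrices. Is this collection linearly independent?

Take coordinates with respect to the standard basis {E₁₁, E₁₂, E₂₁, E₂₂}.
Row-reduce the matrix whose columns are v₁, v₂, v₃, v₄.
The reduction yields 3 nonzero rows, so the rank is 3.
Since rank 3 < 4, the set is linearly dependent.

linearly dependent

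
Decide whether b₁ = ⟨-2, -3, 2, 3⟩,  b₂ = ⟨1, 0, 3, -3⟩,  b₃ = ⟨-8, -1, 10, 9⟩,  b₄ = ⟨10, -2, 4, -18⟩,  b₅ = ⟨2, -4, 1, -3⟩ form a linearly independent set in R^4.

linearly dependent

There are 5 vectors in a 4-dimensional space, so they cannot be linearly independent.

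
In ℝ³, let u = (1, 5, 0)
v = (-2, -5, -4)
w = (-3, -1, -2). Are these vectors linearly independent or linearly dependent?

Form the 3×3 matrix with these as columns; its determinant is 46.
A nonzero determinant means the columns are linearly independent.

linearly independent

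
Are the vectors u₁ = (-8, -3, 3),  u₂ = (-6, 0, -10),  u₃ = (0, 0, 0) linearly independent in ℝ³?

One of the vectors is the zero vector, so the set is linearly dependent.

linearly dependent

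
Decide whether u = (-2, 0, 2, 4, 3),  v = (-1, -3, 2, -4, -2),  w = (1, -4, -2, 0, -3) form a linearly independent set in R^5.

linearly independent

Row-reduce the matrix whose columns are u, v, w.
The reduction yields 3 nonzero rows, so the rank is 3.
Since rank = 3 (the number of vectors), the set is linearly independent.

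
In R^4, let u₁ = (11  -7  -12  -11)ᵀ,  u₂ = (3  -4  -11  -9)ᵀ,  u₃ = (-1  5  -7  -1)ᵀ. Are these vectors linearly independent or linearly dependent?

Row-reduce the matrix whose columns are u₁, u₂, u₃.
The reduction yields 3 nonzero rows, so the rank is 3.
Since rank = 3 (the number of vectors), the set is linearly independent.

linearly independent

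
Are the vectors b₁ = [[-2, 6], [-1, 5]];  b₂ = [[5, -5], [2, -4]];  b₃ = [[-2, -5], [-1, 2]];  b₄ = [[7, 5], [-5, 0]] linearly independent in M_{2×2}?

Take coordinates with respect to the standard basis {E₁₁, E₁₂, E₂₁, E₂₂}.
Form the 4×4 matrix with these as columns; its determinant is -965.
A nonzero determinant means the columns are linearly independent.

linearly independent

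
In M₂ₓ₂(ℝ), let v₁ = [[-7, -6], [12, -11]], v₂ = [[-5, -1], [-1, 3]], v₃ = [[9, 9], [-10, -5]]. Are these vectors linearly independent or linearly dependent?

linearly independent

Take coordinates with respect to the standard basis {E₁₁, E₁₂, E₂₁, E₂₂}.
Place the vectors as rows of a 3×4 matrix and reduce to echelon form.
The reduction yields 3 nonzero rows, so the rank is 3.
Since rank = 3 (the number of vectors), the set is linearly independent.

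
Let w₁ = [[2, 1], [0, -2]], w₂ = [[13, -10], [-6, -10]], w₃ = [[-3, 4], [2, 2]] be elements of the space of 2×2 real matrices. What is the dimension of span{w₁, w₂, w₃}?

2

Use coordinates relative to {E₁₁, E₁₂, E₂₁, E₂₂}.
Apply Gaussian elimination to the matrix whose rows are w₁, w₂, w₃.
Reduction leaves 2 leading entries, giving rank 2.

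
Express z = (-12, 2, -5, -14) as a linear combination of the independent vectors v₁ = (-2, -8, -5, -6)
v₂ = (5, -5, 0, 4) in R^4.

z = v₁ - 2v₂

Write z = α₁v₁ + α₂v₂ and equate components.
Row-reducing the augmented matrix gives the unique coefficients (α₁, α₂) = (1, -2).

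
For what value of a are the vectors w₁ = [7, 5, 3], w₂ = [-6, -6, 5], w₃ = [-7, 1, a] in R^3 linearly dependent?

a = -59/2

Place the vectors as rows of a 3×3 matrix; dependence ⇔ determinant zero.
Expanding, det = -12*a - 354.
Solving -12*a - 354 = 0 yields a = -59/2.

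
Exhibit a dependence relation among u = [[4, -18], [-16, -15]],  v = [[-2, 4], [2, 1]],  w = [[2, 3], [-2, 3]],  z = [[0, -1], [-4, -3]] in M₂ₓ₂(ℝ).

u + 3v + w - 3z = 0

Write each element as a vector in ℝ⁴ using {E₁₁, E₁₂, E₂₁, E₂₂}.
Write the vectors as columns of a matrix and find a nonzero vector in its null space.
The free variable yields coefficients (1, 3, 1, -3) (any nonzero multiple also works).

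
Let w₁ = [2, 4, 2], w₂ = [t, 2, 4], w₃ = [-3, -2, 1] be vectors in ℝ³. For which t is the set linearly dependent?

t = -2

The set is linearly dependent precisely when det[w₁; w₂; w₃] = 0.
Cofactor expansion gives det = -8*t - 16.
Setting this to zero gives t = -2.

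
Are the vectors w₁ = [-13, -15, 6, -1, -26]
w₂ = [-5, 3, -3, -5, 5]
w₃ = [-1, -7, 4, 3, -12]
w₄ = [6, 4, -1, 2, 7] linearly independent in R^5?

linearly dependent

Row-reduce the matrix whose columns are w₁, w₂, w₃, w₄.
The reduction yields 2 nonzero rows, so the rank is 2.
Since rank 2 < 4, the set is linearly dependent.
Indeed w₁ - 2w₂ - 3w₃ = 0.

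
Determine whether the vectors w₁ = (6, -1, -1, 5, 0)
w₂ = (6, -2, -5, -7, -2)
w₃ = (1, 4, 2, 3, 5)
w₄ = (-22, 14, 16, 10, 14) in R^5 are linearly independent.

Place the vectors as rows of a 4×5 matrix and reduce to echelon form.
The reduction yields 3 nonzero rows, so the rank is 3.
Since rank 3 < 4, the set is linearly dependent.
Indeed 2w₁ + 2w₂ - 2w₃ + w₄ = 0.

linearly dependent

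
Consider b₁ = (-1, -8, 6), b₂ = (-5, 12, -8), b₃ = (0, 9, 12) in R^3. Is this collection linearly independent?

linearly independent

Place the vectors as rows of a 3×3 matrix and reduce to echelon form.
The reduction yields 3 nonzero rows, so the rank is 3.
Since rank = 3 (the number of vectors), the set is linearly independent.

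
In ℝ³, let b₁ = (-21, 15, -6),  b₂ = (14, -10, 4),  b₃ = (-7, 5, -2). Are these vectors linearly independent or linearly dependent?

Row-reduce the matrix whose columns are b₁, b₂, b₃.
The reduction yields 1 nonzero row, so the rank is 1.
Since rank 1 < 3, the set is linearly dependent.

linearly dependent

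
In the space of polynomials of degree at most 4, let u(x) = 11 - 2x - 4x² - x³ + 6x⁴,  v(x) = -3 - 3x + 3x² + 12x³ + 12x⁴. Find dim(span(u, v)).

Pass to coordinate vectors with respect to the basis {1, x, …, x⁴}.
Put the 5×2 matrix [u|v] into echelon form.
Reduction leaves 2 leading entries, giving rank 2.

2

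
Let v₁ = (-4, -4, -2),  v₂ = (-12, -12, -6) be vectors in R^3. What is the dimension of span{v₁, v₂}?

Row-reduce the 2×3 matrix with these as rows.
There is 1 pivot column, so rank = 1.

dim = 1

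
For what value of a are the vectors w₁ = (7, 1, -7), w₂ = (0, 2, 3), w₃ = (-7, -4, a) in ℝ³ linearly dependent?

a = 5/2

The vectors are dependent exactly when the determinant of the matrix with rows w₁, w₂, w₃ vanishes.
Expanding, det = 14*a - 35.
Solving 14*a - 35 = 0 yields a = 5/2.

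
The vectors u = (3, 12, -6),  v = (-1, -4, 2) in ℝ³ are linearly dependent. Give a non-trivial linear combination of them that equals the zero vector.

Set up α₁u + α₂v = 0 and solve the homogeneous system.
One solution (up to scaling) is (1, 3).

u + 3v = 0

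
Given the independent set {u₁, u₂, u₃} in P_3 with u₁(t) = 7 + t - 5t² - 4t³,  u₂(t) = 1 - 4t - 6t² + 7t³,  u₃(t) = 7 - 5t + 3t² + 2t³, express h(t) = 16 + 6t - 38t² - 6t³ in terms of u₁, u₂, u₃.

Identify each element with its coordinate vector in ℝ⁴ via {1, t, …, t³}.
Write h = a₁u₁ + … + a₃u₃ and equate components.
Row-reducing the augmented matrix gives the unique coefficients (a₁, a₂, a₃) = (4, 2, -2).

h = 4u₁ + 2u₂ - 2u₃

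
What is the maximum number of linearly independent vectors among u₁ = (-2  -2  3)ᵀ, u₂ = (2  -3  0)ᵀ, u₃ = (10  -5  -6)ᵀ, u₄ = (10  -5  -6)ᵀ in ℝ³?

2

Put the 3×4 matrix [u₁|u₂|u₃|u₄] into echelon form.
Reduction leaves 2 leading entries, giving rank 2.
(With 4 elements in a 3-dimensional space the rank is at most 3.)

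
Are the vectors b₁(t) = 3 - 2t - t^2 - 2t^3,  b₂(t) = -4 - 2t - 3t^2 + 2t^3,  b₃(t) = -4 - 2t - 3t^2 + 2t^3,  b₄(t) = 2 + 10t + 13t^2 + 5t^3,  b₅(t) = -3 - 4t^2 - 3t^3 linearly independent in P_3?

linearly dependent

Take coordinates with respect to the standard basis {1, t, …, t^3}.
There are 5 vectors in a 4-dimensional space, so they cannot be linearly independent.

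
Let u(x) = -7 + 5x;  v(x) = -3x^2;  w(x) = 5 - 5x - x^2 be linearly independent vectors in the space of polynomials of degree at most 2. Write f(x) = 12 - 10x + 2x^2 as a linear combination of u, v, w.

Take coordinate vectors relative to {1, x, x^2}.
Set up the augmented matrix [u | v | w | f] and row-reduce.
The system has the unique solution (a₁, a₂, a₃) = (-1, -1, 1).

f = -u - v + w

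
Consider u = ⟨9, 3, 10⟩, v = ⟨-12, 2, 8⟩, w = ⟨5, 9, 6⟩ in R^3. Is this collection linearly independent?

linearly independent

Row-reduce the matrix whose columns are u, v, w.
The reduction yields 3 nonzero rows, so the rank is 3.
Since rank = 3 (the number of vectors), the set is linearly independent.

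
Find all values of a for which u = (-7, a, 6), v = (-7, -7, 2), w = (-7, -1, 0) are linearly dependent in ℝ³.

a = -19

Dependence holds iff the 3×3 matrix [u v w] is singular.
Cofactor expansion gives det = -14*a - 266.
Solving -14*a - 266 = 0 yields a = -19.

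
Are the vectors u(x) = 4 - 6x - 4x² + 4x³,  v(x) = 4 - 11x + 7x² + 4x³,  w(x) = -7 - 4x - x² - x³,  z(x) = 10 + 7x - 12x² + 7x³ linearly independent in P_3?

linearly independent

Take coordinates with respect to the standard basis {1, x, …, x³}.
The matrix [u|v|w|z] has determinant 3174.
A nonzero determinant means the columns are linearly independent.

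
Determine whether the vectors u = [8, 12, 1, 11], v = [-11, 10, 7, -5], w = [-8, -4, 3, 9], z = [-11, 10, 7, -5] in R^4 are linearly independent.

Two of the vectors are equal, giving an immediate dependence.

linearly dependent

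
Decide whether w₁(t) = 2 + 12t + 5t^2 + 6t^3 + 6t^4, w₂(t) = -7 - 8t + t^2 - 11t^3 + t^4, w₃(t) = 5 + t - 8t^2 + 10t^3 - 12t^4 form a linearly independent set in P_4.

Take coordinates with respect to the standard basis {1, t, …, t^4}.
Row-reduce the matrix whose columns are w₁, w₂, w₃.
The reduction yields 3 nonzero rows, so the rank is 3.
Since rank = 3 (the number of vectors), the set is linearly independent.

linearly independent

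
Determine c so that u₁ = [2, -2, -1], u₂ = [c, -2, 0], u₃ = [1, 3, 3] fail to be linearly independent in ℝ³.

Place the vectors as rows of a 3×3 matrix; dependence ⇔ determinant zero.
The determinant works out to 3*c - 14.
Setting this to zero gives c = 14/3.

c = 14/3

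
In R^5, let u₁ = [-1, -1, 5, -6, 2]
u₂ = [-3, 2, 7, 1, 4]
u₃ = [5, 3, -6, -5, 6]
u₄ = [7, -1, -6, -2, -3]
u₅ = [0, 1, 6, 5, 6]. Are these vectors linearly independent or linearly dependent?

linearly independent

Place the vectors as rows of a 5×5 matrix and reduce to echelon form.
The reduction yields 5 nonzero rows, so the rank is 5.
Since rank = 5 (the number of vectors), the set is linearly independent.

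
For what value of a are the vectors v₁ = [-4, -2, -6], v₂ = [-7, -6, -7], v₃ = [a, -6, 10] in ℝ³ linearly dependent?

Place the vectors as rows of a 3×3 matrix; dependence ⇔ determinant zero.
The determinant works out to 16 - 22*a.
This vanishes exactly when a = 8/11.

a = 8/11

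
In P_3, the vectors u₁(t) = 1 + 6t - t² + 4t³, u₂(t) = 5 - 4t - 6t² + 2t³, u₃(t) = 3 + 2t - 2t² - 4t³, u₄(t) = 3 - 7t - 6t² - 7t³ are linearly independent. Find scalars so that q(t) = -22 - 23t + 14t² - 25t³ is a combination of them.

Work in coordinates with respect to the standard basis {1, t, …, t³}.
Since u₁, u₂, u₃, u₄ are independent, the coefficients expressing q are uniquely determined by a linear system.
Back-substitution yields (α₁, …, α₄) = (-2, -4, -3, 3).

q = -2u₁ - 4u₂ - 3u₃ + 3u₄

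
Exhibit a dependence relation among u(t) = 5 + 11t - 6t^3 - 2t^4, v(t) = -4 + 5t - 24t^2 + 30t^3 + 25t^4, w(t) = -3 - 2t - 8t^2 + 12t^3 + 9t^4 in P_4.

Write each element as a vector in ℝ⁵ using {1, t, …, t^4}.
Set up α₁u + … + α₃w = 0 and solve the homogeneous system.
A generator of the null space is (1, -1, 3).

u - v + 3w = 0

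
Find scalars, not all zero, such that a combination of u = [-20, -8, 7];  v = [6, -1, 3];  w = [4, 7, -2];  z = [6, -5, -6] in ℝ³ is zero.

u + v + 2w + z = 0

Set up α₁u + … + α₄z = 0 and solve the homogeneous system.
One solution (up to scaling) is (1, 1, 2, 1).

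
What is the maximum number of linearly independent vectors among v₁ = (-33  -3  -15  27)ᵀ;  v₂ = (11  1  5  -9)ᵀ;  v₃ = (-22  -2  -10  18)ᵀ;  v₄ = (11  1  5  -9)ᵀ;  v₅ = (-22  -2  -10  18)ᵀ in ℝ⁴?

Form the matrix with v₁, v₂, v₃, v₄, v₅ as columns and reduce.
Reduction leaves 1 leading entry, giving rank 1.
(With 5 elements in a 4-dimensional space the rank is at most 4.)

1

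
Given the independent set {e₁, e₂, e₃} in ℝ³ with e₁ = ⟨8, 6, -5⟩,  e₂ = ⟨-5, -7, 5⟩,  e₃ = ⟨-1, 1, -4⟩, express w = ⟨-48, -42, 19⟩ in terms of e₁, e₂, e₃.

w = -3e₁ + 4e₂ + 4e₃

Since e₁, e₂, e₃ are independent, the coefficients expressing w are uniquely determined by a linear system.
Back-substitution yields (α₁, α₂, α₃) = (-3, 4, 4).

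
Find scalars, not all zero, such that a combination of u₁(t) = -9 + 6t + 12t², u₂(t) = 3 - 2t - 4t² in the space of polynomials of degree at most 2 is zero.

u₁ + 3u₂ = 0

Pass to coordinate vectors relative to the basis {1, t, t²}.
Solve the homogeneous system with u₁, u₂ as columns by row-reducing the coefficient matrix.
A generator of the null space is (1, 3).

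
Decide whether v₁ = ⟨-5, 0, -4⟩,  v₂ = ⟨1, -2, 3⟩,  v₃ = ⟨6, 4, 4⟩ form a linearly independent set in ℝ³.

Place the vectors as rows of a 3×3 matrix and reduce to echelon form.
The reduction yields 3 nonzero rows, so the rank is 3.
Since rank = 3 (the number of vectors), the set is linearly independent.

linearly independent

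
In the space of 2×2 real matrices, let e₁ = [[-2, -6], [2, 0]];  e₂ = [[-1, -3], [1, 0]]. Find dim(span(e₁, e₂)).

1

Use coordinates relative to {E₁₁, E₁₂, E₂₁, E₂₂}.
Row-reduce the 2×4 matrix with these as rows.
Exactly 1 pivot survives; hence the rank is 1.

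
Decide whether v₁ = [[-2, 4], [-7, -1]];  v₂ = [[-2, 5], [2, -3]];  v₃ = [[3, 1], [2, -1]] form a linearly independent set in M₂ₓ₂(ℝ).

Take coordinates with respect to the standard basis {E₁₁, E₁₂, E₂₁, E₂₂}.
Place the vectors as rows of a 3×4 matrix and reduce to echelon form.
The reduction yields 3 nonzero rows, so the rank is 3.
Since rank = 3 (the number of vectors), the set is linearly independent.

linearly independent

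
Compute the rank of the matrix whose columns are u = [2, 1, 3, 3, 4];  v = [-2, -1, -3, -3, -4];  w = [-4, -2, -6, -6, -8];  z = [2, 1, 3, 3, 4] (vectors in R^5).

1

Row-reduce the 4×5 matrix with these as rows.
Exactly 1 pivot survives; hence the rank is 1.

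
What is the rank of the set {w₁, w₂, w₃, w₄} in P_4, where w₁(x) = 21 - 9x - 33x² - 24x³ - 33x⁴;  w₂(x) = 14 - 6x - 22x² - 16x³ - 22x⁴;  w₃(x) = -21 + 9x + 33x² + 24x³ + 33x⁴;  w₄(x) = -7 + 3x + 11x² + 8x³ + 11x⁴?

1

Pass to coordinate vectors with respect to the basis {1, x, …, x⁴}.
Form the matrix with w₁, w₂, w₃, w₄ as columns and reduce.
The echelon form has 1 nonzero row, so the rank is 1.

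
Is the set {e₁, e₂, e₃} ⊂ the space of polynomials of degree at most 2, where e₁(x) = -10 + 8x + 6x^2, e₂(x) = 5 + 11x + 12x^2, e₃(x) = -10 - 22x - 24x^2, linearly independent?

linearly dependent

Take coordinates with respect to the standard basis {1, x, x^2}.
One vector is a scalar multiple of another, so the set is dependent.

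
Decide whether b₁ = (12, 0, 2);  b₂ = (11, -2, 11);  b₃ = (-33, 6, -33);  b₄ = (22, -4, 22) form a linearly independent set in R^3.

There are 4 vectors in a 3-dimensional space, so they cannot be linearly independent.

linearly dependent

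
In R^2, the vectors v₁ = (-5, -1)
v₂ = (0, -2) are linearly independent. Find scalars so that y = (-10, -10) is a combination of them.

y = 2v₁ + 4v₂

Solve the system with v₁, v₂ as columns and y as the right-hand side.
Row-reducing the augmented matrix gives the unique coefficients (a₁, a₂) = (2, 4).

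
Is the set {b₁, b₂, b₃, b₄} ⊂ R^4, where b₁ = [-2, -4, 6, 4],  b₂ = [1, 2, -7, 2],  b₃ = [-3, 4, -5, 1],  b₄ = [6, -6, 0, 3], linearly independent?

linearly independent

Form the 4×4 matrix with these as columns; its determinant is 96.
A nonzero determinant means the columns are linearly independent.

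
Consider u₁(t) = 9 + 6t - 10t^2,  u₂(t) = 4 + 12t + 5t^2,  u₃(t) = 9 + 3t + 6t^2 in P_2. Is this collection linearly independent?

Take coordinates with respect to the standard basis {1, t, t^2}.
Form the 3×3 matrix with these as columns; its determinant is 1599.
A nonzero determinant means the columns are linearly independent.

linearly independent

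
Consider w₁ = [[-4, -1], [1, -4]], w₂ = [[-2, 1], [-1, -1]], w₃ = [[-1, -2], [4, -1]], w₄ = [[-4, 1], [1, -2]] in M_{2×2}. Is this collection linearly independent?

linearly independent

Take coordinates with respect to the standard basis {E₁₁, E₁₂, E₂₁, E₂₂}.
Row-reduce the matrix whose columns are w₁, w₂, w₃, w₄.
The reduction yields 4 nonzero rows, so the rank is 4.
Since rank = 4 (the number of vectors), the set is linearly independent.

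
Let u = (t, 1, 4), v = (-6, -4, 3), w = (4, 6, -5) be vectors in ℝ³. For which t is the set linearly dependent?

t = 49

Place the vectors as rows of a 3×3 matrix; dependence ⇔ determinant zero.
Cofactor expansion gives det = 2*t - 98.
Setting this to zero gives t = 49.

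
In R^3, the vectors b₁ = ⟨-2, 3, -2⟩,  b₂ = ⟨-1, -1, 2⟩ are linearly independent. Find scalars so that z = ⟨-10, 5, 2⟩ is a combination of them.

Since b₁, b₂ are independent, the coefficients expressing z are uniquely determined by a linear system.
Row-reducing the augmented matrix gives the unique coefficients (c₁, c₂) = (3, 4).

z = 3b₁ + 4b₂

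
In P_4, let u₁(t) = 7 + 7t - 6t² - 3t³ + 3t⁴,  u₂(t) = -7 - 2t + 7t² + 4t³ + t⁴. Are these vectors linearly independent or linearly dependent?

Take coordinates with respect to the standard basis {1, t, …, t⁴}.
Row-reduce the matrix whose columns are u₁, u₂.
The reduction yields 2 nonzero rows, so the rank is 2.
Since rank = 2 (the number of vectors), the set is linearly independent.

linearly independent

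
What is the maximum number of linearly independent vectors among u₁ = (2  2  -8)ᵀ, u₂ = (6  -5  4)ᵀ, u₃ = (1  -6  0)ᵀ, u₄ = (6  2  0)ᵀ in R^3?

Form the matrix with u₁, u₂, u₃, u₄ as columns and reduce.
There are 3 pivot columns, so rank = 3.
(With 4 elements in a 3-dimensional space the rank is at most 3.)

3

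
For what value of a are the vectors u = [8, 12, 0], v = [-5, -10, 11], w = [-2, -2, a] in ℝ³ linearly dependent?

a = -22/5

The vectors are dependent exactly when the determinant of the matrix with rows u, v, w vanishes.
Expanding, det = -20*a - 88.
This vanishes exactly when a = -22/5.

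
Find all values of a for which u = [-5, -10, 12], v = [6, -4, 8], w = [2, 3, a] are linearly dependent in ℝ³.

The set is linearly dependent precisely when det[u; v; w] = 0.
The determinant works out to 80*a + 272.
Solving 80*a + 272 = 0 yields a = -17/5.

a = -17/5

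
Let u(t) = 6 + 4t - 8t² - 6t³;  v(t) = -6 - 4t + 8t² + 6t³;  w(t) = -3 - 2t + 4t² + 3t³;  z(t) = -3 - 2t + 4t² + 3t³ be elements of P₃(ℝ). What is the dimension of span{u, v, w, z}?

Represent each element by its coordinate vector in ℝ⁴.
Put the 4×4 matrix [u|v|w|z] into echelon form.
There is 1 pivot column, so rank = 1.

dim = 1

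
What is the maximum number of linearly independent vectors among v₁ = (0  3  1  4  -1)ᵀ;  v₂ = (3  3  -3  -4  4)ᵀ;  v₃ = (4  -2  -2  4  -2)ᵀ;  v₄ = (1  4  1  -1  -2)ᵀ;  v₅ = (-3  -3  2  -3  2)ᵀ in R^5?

5

Row-reduce the 5×5 matrix with these as rows.
The echelon form has 5 nonzero rows, so the rank is 5.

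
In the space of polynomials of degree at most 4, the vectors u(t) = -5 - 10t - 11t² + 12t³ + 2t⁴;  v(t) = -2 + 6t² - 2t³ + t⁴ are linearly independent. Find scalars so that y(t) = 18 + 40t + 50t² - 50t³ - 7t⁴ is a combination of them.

y = -4u + v

Take coordinate vectors relative to {1, t, …, t⁴}.
Solve the system with u, v as columns and y as the right-hand side.
Row-reducing the augmented matrix gives the unique coefficients (c₁, c₂) = (-4, 1).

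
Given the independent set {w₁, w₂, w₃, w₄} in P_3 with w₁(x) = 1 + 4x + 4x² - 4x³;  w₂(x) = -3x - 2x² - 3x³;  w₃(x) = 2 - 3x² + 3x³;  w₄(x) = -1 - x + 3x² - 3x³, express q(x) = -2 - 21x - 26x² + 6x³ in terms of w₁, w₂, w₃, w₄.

q = -3w₁ + 4w₂ - w₃ - 3w₄

Work in coordinates with respect to the standard basis {1, x, …, x³}.
Set up the augmented matrix [w₁ | w₂ | w₃ | w₄ | q] and row-reduce.
Row-reducing the augmented matrix gives the unique coefficients (a₁, …, a₄) = (-3, 4, -1, -3).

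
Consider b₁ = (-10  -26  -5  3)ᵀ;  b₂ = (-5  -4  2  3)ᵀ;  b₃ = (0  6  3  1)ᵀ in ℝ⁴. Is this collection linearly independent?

linearly dependent

Place the vectors as rows of a 3×4 matrix and reduce to echelon form.
The reduction yields 2 nonzero rows, so the rank is 2.
Since rank 2 < 3, the set is linearly dependent.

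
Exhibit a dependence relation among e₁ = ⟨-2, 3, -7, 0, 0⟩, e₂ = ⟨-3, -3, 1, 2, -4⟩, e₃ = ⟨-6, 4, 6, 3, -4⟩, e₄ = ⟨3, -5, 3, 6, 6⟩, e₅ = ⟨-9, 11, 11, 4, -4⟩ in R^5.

e₂ - 2e₃ + e₅ = 0

Solve the homogeneous system with e₁, e₂, e₃, e₄, e₅ as columns by row-reducing the coefficient matrix.
A generator of the null space is (0, 1, -2, 0, 1).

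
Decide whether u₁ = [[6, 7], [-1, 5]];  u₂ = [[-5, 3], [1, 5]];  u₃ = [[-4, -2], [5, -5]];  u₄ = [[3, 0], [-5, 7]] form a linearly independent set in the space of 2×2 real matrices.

linearly independent

Take coordinates with respect to the standard basis {E₁₁, E₁₂, E₂₁, E₂₂}.
Row-reduce the matrix whose columns are u₁, u₂, u₃, u₄.
The reduction yields 4 nonzero rows, so the rank is 4.
Since rank = 4 (the number of vectors), the set is linearly independent.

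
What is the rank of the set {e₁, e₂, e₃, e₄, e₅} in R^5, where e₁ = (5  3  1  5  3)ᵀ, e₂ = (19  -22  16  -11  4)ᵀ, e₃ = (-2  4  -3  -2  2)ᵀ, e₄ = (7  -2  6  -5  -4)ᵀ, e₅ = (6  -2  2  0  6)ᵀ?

Form the matrix with e₁, e₂, e₃, e₄, e₅ as columns and reduce.
Exactly 4 pivots survive; hence the rank is 4.

4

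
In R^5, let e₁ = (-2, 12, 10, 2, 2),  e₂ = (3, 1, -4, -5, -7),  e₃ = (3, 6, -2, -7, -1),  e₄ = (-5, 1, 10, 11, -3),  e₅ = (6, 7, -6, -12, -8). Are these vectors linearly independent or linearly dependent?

linearly dependent

Form the 5×5 matrix with these as columns; its determinant is 0.
A zero determinant means the columns are linearly dependent.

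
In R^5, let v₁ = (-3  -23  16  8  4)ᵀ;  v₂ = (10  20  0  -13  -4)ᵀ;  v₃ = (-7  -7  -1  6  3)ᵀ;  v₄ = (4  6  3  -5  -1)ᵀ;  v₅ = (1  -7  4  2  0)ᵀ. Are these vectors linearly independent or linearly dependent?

linearly dependent

Place the vectors as rows of a 5×5 matrix and reduce to echelon form.
The reduction yields 3 nonzero rows, so the rank is 3.
Since rank 3 < 5, the set is linearly dependent.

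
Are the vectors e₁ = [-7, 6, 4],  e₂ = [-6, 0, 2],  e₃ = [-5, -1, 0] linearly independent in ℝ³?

Form the 3×3 matrix with these as columns; its determinant is -50.
A nonzero determinant means the columns are linearly independent.

linearly independent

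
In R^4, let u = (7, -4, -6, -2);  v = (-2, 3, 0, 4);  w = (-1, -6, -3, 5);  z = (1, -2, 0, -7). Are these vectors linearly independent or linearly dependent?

Row-reduce the matrix whose columns are u, v, w, z.
The reduction yields 4 nonzero rows, so the rank is 4.
Since rank = 4 (the number of vectors), the set is linearly independent.

linearly independent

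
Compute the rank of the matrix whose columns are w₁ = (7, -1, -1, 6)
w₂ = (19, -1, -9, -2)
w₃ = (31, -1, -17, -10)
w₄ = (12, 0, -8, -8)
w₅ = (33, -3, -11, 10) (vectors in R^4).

rank 2

Put the 4×5 matrix [w₁|w₂|w₃|w₄|w₅] into echelon form.
The echelon form has 2 nonzero rows, so the rank is 2.
(With 5 elements in a 4-dimensional space the rank is at most 4.)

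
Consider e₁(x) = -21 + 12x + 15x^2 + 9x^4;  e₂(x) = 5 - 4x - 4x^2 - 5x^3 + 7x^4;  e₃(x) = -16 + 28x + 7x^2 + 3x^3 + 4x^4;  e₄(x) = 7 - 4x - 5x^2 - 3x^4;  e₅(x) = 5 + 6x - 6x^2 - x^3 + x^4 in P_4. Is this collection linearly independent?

Take coordinates with respect to the standard basis {1, x, …, x^4}.
One vector is a scalar multiple of another, so the set is dependent.

linearly dependent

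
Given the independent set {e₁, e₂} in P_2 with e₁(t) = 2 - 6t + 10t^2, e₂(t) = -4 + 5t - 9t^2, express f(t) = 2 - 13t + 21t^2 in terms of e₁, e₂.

f = 3e₁ + e₂

Work in coordinates with respect to the standard basis {1, t, t^2}.
Write f = a₁e₁ + a₂e₂ and equate components.
Back-substitution yields (a₁, a₂) = (3, 1).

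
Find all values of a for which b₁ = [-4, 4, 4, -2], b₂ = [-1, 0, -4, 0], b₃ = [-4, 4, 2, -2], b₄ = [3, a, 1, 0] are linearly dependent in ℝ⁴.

Place the vectors as rows of a 4×4 matrix; dependence ⇔ determinant zero.
The determinant works out to -4*a.
This vanishes exactly when a = 0.

a = 0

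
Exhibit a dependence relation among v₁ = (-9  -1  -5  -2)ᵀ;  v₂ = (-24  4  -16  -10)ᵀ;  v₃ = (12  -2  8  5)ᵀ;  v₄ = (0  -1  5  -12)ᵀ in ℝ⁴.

Write the vectors as columns of a matrix and find a nonzero vector in its null space.
The free variable yields coefficients (0, 1, 2, 0) (any nonzero multiple also works).

v₂ + 2v₃ = 0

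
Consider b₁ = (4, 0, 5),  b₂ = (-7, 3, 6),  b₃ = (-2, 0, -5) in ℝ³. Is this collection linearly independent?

linearly independent

Place the vectors as rows of a 3×3 matrix and reduce to echelon form.
The reduction yields 3 nonzero rows, so the rank is 3.
Since rank = 3 (the number of vectors), the set is linearly independent.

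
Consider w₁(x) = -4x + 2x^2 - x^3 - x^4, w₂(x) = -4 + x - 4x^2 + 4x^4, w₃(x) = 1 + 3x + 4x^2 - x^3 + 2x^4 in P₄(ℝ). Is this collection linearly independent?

linearly independent

Write each element as a coordinate vector in ℝ⁵ using {1, x, …, x^4}.
Row-reduce the matrix whose columns are w₁, w₂, w₃.
The reduction yields 3 nonzero rows, so the rank is 3.
Since rank = 3 (the number of vectors), the set is linearly independent.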